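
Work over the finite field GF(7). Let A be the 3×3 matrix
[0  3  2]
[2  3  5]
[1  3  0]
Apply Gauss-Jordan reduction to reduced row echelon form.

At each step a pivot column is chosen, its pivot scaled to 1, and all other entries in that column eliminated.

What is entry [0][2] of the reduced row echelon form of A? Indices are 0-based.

pivot(0,0): swap R0↔R1
pivot(0,0)=2: scale R0 → (1, 5, 6)
  clear (2,0): R2 −= (1)R0 → (0, 5, 1)
pivot(1,1)=3: scale R1 → (0, 1, 3)
  clear (0,1): R0 −= (5)R1 → (1, 0, 5)
  clear (2,1): R2 −= (5)R1 → (0, 0, 0)
col 2: no nonzero at/below row 2; advance.

M[0][2] = 5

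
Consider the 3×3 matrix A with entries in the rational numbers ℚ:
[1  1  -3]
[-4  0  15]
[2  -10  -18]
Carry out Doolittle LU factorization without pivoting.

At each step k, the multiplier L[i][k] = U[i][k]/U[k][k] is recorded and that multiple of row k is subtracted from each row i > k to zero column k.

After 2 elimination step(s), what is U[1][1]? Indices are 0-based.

U[1][1] = 4

k=0: U[0][0]=1
  eliminate (1,0): mult=-4, new row 1: (0, 4, 3); set L[1][0]=-4
  eliminate (2,0): mult=2, new row 2: (0, -12, -12); set L[2][0]=2
k=1: U[1][1]=4
  eliminate (2,1): mult=-3, new row 2: (0, 0, -3); set L[2][1]=-3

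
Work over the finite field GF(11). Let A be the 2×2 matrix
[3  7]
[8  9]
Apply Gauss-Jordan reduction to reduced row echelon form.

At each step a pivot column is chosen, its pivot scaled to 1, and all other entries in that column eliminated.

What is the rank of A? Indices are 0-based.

pivot(0,0)=3: scale R0 → (1, 6)
  clear (1,0): R1 −= (8)R0 → (0, 5)
pivot(1,1)=5: scale R1 → (0, 1)
  clear (0,1): R0 −= (6)R1 → (1, 0)

rank = 2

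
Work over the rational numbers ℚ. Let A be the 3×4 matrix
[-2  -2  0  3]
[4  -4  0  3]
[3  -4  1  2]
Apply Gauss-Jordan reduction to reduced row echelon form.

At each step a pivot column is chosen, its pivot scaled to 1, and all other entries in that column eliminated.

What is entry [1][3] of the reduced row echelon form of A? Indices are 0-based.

step 1: normalize row 0 (÷-2) = (1, 1, 0, -3/2)
  row 1: subtract 4×row0 = (0, -8, 0, 9)
  row 2: subtract 3×row0 = (0, -7, 1, 13/2)
step 2: normalize row 1 (÷-8) = (0, 1, 0, -9/8)
  row 0: subtract 1×row1 = (1, 0, 0, -3/8)
  row 2: subtract -7×row1 = (0, 0, 1, -11/8)
step 3: normalize row 2 (÷1) = (0, 0, 1, -11/8)

M[1][3] = -9/8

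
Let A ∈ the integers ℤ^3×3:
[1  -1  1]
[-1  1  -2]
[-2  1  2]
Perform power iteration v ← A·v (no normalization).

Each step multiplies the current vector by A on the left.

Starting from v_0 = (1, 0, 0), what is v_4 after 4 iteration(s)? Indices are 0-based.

v_4 = (-37, 49, 10)

v_0 = (1, 0, 0).
v_1 = A·v_0 = (1, -1, -2).
v_2 = A·v_1 = (0, 2, -7).
v_3 = A·v_2 = (-9, 16, -12).
v_4 = A·v_3 = (-37, 49, 10).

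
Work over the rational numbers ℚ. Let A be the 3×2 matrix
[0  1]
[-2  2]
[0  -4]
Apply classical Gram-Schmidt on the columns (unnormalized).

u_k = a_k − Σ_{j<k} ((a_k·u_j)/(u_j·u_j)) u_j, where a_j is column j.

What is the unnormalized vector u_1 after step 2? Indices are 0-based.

Step 1: u_0 = a_0 = (0, -2, 0).
Step 2: u_1 = a_1 − (-1)·u_0 = (1, 0, -4).

u_1 = (1, 0, -4)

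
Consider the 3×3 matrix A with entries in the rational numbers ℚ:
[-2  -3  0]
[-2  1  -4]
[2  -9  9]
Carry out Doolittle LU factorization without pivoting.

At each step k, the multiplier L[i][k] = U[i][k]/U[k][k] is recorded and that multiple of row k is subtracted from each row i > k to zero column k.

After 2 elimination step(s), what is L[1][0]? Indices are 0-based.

k=0: U[0][0]=-2
  eliminate (1,0): mult=1, new row 1: (0, 4, -4); set L[1][0]=1
  eliminate (2,0): mult=-1, new row 2: (0, -12, 9); set L[2][0]=-1
k=1: U[1][1]=4
  eliminate (2,1): mult=-3, new row 2: (0, 0, -3); set L[2][1]=-3

L[1][0] = 1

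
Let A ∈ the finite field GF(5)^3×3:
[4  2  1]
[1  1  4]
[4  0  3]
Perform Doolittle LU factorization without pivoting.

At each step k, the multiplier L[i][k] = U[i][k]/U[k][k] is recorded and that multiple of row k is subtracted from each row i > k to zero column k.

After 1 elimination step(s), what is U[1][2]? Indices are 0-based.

U[1][2] = 0

Step 1: pivot at (0,0) is 4.
  row1 ← row1 − (4)·row0  ⇒  L[1][0]=4, U row1=(0, 3, 0)
  row2 ← row2 − (1)·row0  ⇒  L[2][0]=1, U row2=(0, 3, 2)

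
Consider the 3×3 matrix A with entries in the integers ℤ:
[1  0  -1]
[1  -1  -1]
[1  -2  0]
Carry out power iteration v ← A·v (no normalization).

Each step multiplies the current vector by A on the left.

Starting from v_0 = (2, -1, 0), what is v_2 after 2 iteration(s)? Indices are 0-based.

v_2 = (-2, -5, -4)

v_0 = (2, -1, 0).
v_1 = A·v_0 = (2, 3, 4).
v_2 = A·v_1 = (-2, -5, -4).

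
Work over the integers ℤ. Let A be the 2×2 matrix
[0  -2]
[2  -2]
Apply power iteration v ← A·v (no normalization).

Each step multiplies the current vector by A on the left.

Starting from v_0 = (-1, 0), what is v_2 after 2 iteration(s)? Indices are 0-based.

v_2 = (4, 4)

v_0 = (-1, 0).
v_1 = A·v_0 = (0, -2).
v_2 = A·v_1 = (4, 4).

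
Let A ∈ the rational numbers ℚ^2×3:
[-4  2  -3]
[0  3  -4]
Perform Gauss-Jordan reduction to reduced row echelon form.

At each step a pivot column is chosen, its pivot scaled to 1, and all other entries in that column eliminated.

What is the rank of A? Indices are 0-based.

rank = 2

step 1: normalize row 0 (÷-4) = (1, -1/2, 3/4)
step 2: normalize row 1 (÷3) = (0, 1, -4/3)
  row 0: subtract -1/2×row1 = (1, 0, 1/12)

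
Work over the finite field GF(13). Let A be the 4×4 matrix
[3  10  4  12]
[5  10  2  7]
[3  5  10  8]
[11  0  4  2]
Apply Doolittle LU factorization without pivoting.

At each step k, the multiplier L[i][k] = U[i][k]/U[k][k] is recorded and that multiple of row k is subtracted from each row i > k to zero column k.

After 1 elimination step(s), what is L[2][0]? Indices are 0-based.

L[2][0] = 1

[col 0] pivot 3
  R1 -= 6*R0 → (0, 2, 4, 0)  (L[1][0] := 6)
  R2 -= 1*R0 → (0, 8, 6, 9)  (L[2][0] := 1)
  R3 -= 8*R0 → (0, 11, 11, 10)  (L[3][0] := 8)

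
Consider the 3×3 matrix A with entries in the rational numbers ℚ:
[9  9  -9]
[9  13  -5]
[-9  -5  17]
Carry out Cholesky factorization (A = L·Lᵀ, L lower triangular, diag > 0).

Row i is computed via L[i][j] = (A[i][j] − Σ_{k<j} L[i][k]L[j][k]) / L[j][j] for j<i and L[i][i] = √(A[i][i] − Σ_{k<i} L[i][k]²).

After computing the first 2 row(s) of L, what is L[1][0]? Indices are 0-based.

L[1][0] = 3

Step 1: L[0][0] = √(9) = 3.
  L[1][0] = (9) / L[0][0] = 3.
Step 2: L[1][1] = √(4) = 2.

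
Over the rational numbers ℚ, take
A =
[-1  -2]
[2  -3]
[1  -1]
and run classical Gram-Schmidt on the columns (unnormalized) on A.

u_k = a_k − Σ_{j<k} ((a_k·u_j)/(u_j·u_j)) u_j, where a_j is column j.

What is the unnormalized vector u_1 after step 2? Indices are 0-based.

Step 1: u_0 = a_0 = (-1, 2, 1).
Step 2: u_1 = a_1 − (-5/6)·u_0 = (-17/6, -4/3, -1/6).

u_1 = (-17/6, -4/3, -1/6)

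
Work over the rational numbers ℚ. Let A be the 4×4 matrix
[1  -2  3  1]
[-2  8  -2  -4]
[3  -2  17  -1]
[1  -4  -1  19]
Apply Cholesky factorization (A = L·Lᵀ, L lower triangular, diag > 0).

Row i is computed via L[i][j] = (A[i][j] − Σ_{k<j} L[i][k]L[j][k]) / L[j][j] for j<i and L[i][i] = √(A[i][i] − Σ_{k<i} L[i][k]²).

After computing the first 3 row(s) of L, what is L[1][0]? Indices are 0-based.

Step 1: L[0][0] = √(1) = 1.
  L[1][0] = (-2) / L[0][0] = -2.
Step 2: L[1][1] = √(4) = 2.
  L[2][0] = (3) / L[0][0] = 3.
  L[2][1] = (4) / L[1][1] = 2.
Step 3: L[2][2] = √(4) = 2.

L[1][0] = -2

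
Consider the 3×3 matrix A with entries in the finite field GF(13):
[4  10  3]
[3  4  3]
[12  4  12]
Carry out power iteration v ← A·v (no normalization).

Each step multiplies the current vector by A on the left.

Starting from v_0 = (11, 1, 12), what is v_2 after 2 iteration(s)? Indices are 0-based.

v_0 = (11, 1, 12).
v_1 = A·v_0 = (12, 8, 7).
v_2 = A·v_1 = (6, 11, 0).

v_2 = (6, 11, 0)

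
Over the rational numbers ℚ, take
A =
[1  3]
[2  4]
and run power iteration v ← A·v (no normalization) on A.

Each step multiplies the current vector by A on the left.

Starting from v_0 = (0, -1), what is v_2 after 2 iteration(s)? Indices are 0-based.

v_2 = (-15, -22)

v_0 = (0, -1).
v_1 = A·v_0 = (-3, -4).
v_2 = A·v_1 = (-15, -22).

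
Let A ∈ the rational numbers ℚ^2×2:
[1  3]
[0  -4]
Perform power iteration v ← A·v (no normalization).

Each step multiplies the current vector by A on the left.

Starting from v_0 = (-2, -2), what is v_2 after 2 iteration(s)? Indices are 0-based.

v_0 = (-2, -2).
v_1 = A·v_0 = (-8, 8).
v_2 = A·v_1 = (16, -32).

v_2 = (16, -32)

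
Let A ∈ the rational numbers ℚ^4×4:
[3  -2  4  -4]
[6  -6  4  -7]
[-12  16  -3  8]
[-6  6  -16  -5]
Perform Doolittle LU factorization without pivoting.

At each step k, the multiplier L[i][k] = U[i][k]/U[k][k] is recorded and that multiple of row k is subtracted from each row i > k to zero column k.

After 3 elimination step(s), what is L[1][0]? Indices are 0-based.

k=0: U[0][0]=3
  eliminate (1,0): mult=2, new row 1: (0, -2, -4, 1); set L[1][0]=2
  eliminate (2,0): mult=-4, new row 2: (0, 8, 13, -8); set L[2][0]=-4
  eliminate (3,0): mult=-2, new row 3: (0, 2, -8, -13); set L[3][0]=-2
k=1: U[1][1]=-2
  eliminate (2,1): mult=-4, new row 2: (0, 0, -3, -4); set L[2][1]=-4
  eliminate (3,1): mult=-1, new row 3: (0, 0, -12, -12); set L[3][1]=-1
k=2: U[2][2]=-3
  eliminate (3,2): mult=4, new row 3: (0, 0, 0, 4); set L[3][2]=4

L[1][0] = 2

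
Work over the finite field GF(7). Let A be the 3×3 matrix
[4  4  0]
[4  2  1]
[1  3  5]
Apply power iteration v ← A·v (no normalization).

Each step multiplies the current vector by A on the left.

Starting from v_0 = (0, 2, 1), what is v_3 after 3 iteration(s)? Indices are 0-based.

v_3 = (0, 0, 6)

v_0 = (0, 2, 1).
v_1 = A·v_0 = (1, 5, 4).
v_2 = A·v_1 = (3, 4, 1).
v_3 = A·v_2 = (0, 0, 6).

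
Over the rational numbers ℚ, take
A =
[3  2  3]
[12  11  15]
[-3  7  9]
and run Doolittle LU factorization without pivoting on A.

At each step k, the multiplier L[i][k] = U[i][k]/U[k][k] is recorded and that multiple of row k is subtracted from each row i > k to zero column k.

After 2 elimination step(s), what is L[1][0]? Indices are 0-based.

L[1][0] = 4

[col 0] pivot 3
  R1 -= 4*R0 → (0, 3, 3)  (L[1][0] := 4)
  R2 -= -1*R0 → (0, 9, 12)  (L[2][0] := -1)
[col 1] pivot 3
  R2 -= 3*R1 → (0, 0, 3)  (L[2][1] := 3)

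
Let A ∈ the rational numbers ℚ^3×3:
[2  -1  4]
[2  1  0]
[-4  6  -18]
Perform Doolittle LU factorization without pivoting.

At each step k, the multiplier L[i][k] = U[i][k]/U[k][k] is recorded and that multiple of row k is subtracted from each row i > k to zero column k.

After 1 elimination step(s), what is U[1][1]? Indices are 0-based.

k=0: U[0][0]=2
  eliminate (1,0): mult=1, new row 1: (0, 2, -4); set L[1][0]=1
  eliminate (2,0): mult=-2, new row 2: (0, 4, -10); set L[2][0]=-2

U[1][1] = 2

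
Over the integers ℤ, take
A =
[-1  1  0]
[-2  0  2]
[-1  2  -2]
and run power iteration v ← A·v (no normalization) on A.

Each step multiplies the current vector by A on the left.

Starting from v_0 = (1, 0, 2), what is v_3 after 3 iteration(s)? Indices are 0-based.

v_3 = (-11, 24, -49)

v_0 = (1, 0, 2).
v_1 = A·v_0 = (-1, 2, -5).
v_2 = A·v_1 = (3, -8, 15).
v_3 = A·v_2 = (-11, 24, -49).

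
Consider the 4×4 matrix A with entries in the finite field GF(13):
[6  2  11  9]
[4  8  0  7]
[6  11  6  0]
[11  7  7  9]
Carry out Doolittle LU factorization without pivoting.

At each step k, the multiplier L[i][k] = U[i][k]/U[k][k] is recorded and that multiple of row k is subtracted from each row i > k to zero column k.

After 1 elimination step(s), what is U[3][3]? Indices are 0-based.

[col 0] pivot 6
  R1 -= 5*R0 → (0, 11, 10, 1)  (L[1][0] := 5)
  R2 -= 1*R0 → (0, 9, 8, 4)  (L[2][0] := 1)
  R3 -= 4*R0 → (0, 12, 2, 12)  (L[3][0] := 4)

U[3][3] = 12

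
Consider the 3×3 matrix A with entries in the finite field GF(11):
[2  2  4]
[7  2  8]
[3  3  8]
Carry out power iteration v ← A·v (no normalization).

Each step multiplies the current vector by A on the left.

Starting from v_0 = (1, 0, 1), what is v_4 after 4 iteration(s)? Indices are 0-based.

v_0 = (1, 0, 1).
v_1 = A·v_0 = (6, 4, 0).
v_2 = A·v_1 = (9, 6, 8).
v_3 = A·v_2 = (7, 7, 10).
v_4 = A·v_3 = (2, 0, 1).

v_4 = (2, 0, 1)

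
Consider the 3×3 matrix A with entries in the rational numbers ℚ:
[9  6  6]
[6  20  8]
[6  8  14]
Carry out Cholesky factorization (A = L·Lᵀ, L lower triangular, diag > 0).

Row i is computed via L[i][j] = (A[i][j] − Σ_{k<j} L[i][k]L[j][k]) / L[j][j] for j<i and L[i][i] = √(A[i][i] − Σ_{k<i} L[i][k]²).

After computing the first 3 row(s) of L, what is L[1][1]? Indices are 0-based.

Step 1: L[0][0] = √(9) = 3.
  L[1][0] = (6) / L[0][0] = 2.
Step 2: L[1][1] = √(16) = 4.
  L[2][0] = (6) / L[0][0] = 2.
  L[2][1] = (4) / L[1][1] = 1.
Step 3: L[2][2] = √(9) = 3.

L[1][1] = 4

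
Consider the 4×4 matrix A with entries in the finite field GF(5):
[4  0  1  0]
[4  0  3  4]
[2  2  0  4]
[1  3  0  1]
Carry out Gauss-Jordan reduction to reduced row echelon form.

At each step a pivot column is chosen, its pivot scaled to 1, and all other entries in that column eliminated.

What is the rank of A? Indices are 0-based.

[1] R0 /= 4  ⇒  (1, 0, 4, 0)
     R1 -= 4·R0  ⇒  (0, 0, 2, 4)
     R2 -= 2·R0  ⇒  (0, 2, 2, 4)
     R3 -= 1·R0  ⇒  (0, 3, 1, 1)
[2] R1 <-> R2
[2] R1 /= 2  ⇒  (0, 1, 1, 2)
     R3 -= 3·R1  ⇒  (0, 0, 3, 0)
[3] R2 /= 2  ⇒  (0, 0, 1, 2)
     R0 -= 4·R2  ⇒  (1, 0, 0, 2)
     R1 -= 1·R2  ⇒  (0, 1, 0, 0)
     R3 -= 3·R2  ⇒  (0, 0, 0, 4)
[4] R3 /= 4  ⇒  (0, 0, 0, 1)
     R0 -= 2·R3  ⇒  (1, 0, 0, 0)
     R2 -= 2·R3  ⇒  (0, 0, 1, 0)

rank = 4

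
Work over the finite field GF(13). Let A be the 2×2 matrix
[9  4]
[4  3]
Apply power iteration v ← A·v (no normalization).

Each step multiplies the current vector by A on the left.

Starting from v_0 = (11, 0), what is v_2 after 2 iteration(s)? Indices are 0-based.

v_0 = (11, 0).
v_1 = A·v_0 = (8, 5).
v_2 = A·v_1 = (1, 8).

v_2 = (1, 8)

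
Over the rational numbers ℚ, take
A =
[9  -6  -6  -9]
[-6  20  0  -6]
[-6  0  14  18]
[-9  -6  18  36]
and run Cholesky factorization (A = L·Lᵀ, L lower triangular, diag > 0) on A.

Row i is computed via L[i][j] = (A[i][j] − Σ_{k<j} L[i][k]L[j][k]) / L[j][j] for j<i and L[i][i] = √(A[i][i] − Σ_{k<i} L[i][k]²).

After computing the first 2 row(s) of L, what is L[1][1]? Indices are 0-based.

L[1][1] = 4

Step 1: L[0][0] = √(9) = 3.
  L[1][0] = (-6) / L[0][0] = -2.
Step 2: L[1][1] = √(16) = 4.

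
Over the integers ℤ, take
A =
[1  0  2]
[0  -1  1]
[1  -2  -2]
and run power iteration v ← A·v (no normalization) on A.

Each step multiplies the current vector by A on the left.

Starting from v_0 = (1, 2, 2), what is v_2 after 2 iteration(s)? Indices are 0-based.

v_0 = (1, 2, 2).
v_1 = A·v_0 = (5, 0, -7).
v_2 = A·v_1 = (-9, -7, 19).

v_2 = (-9, -7, 19)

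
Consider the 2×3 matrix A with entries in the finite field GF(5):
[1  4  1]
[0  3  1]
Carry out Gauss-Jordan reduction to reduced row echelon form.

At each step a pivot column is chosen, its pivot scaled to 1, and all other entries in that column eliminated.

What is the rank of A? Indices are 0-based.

rank = 2

step 1: normalize row 0 (÷1) = (1, 4, 1)
step 2: normalize row 1 (÷3) = (0, 1, 2)
  row 0: subtract 4×row1 = (1, 0, 3)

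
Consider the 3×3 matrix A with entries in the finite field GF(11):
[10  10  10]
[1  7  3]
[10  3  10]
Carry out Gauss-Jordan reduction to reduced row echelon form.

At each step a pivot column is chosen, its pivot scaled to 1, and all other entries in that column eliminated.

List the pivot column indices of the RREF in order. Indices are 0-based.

pivot columns: 0, 1, 2

step 1: normalize row 0 (÷10) = (1, 1, 1)
  row 1: subtract 1×row0 = (0, 6, 2)
  row 2: subtract 10×row0 = (0, 4, 0)
step 2: normalize row 1 (÷6) = (0, 1, 4)
  row 0: subtract 1×row1 = (1, 0, 8)
  row 2: subtract 4×row1 = (0, 0, 6)
step 3: normalize row 2 (÷6) = (0, 0, 1)
  row 0: subtract 8×row2 = (1, 0, 0)
  row 1: subtract 4×row2 = (0, 1, 0)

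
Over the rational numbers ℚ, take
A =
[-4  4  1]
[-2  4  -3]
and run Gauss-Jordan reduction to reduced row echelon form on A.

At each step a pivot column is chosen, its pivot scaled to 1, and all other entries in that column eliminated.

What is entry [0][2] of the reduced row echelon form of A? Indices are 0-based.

[1] R0 /= -4  ⇒  (1, -1, -1/4)
     R1 -= -2·R0  ⇒  (0, 2, -7/2)
[2] R1 /= 2  ⇒  (0, 1, -7/4)
     R0 -= -1·R1  ⇒  (1, 0, -2)

M[0][2] = -2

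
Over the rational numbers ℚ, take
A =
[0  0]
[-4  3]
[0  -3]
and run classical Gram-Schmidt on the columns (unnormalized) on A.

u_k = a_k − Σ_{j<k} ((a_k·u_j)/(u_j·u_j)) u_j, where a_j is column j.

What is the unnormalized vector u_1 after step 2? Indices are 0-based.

Step 1: u_0 = a_0 = (0, -4, 0).
Step 2: u_1 = a_1 − (-3/4)·u_0 = (0, 0, -3).

u_1 = (0, 0, -3)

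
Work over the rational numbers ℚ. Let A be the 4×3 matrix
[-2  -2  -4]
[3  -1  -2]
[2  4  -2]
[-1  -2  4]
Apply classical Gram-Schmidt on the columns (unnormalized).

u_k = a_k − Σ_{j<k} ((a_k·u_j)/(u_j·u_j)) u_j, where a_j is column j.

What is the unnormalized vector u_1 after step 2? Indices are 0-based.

u_1 = (-7/9, -17/6, 25/9, -25/18)

Step 1: u_0 = a_0 = (-2, 3, 2, -1).
Step 2: u_1 = a_1 − (11/18)·u_0 = (-7/9, -17/6, 25/9, -25/18).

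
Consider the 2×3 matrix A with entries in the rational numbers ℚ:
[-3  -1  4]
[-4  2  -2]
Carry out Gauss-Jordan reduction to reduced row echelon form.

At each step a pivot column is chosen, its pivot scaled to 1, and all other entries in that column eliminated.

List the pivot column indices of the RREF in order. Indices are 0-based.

[1] R0 /= -3  ⇒  (1, 1/3, -4/3)
     R1 -= -4·R0  ⇒  (0, 10/3, -22/3)
[2] R1 /= 10/3  ⇒  (0, 1, -11/5)
     R0 -= 1/3·R1  ⇒  (1, 0, -3/5)

pivot columns: 0, 1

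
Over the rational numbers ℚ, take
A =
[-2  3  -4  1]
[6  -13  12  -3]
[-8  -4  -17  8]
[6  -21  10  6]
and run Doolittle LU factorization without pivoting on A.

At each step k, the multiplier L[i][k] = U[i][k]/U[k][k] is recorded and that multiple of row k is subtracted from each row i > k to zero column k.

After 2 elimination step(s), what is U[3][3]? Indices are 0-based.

U[3][3] = 9

Step 1: pivot at (0,0) is -2.
  row1 ← row1 − (-3)·row0  ⇒  L[1][0]=-3, U row1=(0, -4, 0, 0)
  row2 ← row2 − (4)·row0  ⇒  L[2][0]=4, U row2=(0, -16, -1, 4)
  row3 ← row3 − (-3)·row0  ⇒  L[3][0]=-3, U row3=(0, -12, -2, 9)
Step 2: pivot at (1,1) is -4.
  row2 ← row2 − (4)·row1  ⇒  L[2][1]=4, U row2=(0, 0, -1, 4)
  row3 ← row3 − (3)·row1  ⇒  L[3][1]=3, U row3=(0, 0, -2, 9)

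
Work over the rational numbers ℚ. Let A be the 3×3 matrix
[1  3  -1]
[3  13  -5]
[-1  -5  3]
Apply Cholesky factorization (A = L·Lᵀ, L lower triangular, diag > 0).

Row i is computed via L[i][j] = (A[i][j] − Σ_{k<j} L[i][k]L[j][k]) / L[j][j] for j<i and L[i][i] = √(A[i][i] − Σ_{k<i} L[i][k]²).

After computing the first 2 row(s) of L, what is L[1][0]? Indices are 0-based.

L[1][0] = 3

Step 1: L[0][0] = √(1) = 1.
  L[1][0] = (3) / L[0][0] = 3.
Step 2: L[1][1] = √(4) = 2.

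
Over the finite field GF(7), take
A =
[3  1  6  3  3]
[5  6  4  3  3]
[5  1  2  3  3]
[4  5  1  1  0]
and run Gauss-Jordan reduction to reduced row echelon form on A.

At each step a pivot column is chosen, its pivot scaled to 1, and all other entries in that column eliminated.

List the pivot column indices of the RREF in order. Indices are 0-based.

pivot columns: 0, 1, 2, 3

step 1: normalize row 0 (÷3) = (1, 5, 2, 1, 1)
  row 1: subtract 5×row0 = (0, 2, 1, 5, 5)
  row 2: subtract 5×row0 = (0, 4, 6, 5, 5)
  row 3: subtract 4×row0 = (0, 6, 0, 4, 3)
step 2: normalize row 1 (÷2) = (0, 1, 4, 6, 6)
  row 0: subtract 5×row1 = (1, 0, 3, 6, 6)
  row 2: subtract 4×row1 = (0, 0, 4, 2, 2)
  row 3: subtract 6×row1 = (0, 0, 4, 3, 2)
step 3: normalize row 2 (÷4) = (0, 0, 1, 4, 4)
  row 0: subtract 3×row2 = (1, 0, 0, 1, 1)
  row 1: subtract 4×row2 = (0, 1, 0, 4, 4)
  row 3: subtract 4×row2 = (0, 0, 0, 1, 0)
step 4: normalize row 3 (÷1) = (0, 0, 0, 1, 0)
  row 0: subtract 1×row3 = (1, 0, 0, 0, 1)
  row 1: subtract 4×row3 = (0, 1, 0, 0, 4)
  row 2: subtract 4×row3 = (0, 0, 1, 0, 4)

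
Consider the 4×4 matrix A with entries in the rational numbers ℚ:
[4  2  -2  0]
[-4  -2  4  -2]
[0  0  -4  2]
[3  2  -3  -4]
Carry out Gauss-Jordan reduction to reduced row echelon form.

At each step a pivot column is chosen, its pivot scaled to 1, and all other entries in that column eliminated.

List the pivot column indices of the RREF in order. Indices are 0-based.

pivot columns: 0, 1, 2, 3

[1] R0 /= 4  ⇒  (1, 1/2, -1/2, 0)
     R1 -= -4·R0  ⇒  (0, 0, 2, -2)
     R3 -= 3·R0  ⇒  (0, 1/2, -3/2, -4)
[2] R1 <-> R3
[2] R1 /= 1/2  ⇒  (0, 1, -3, -8)
     R0 -= 1/2·R1  ⇒  (1, 0, 1, 4)
[3] R2 /= -4  ⇒  (0, 0, 1, -1/2)
     R0 -= 1·R2  ⇒  (1, 0, 0, 9/2)
     R1 -= -3·R2  ⇒  (0, 1, 0, -19/2)
     R3 -= 2·R2  ⇒  (0, 0, 0, -1)
[4] R3 /= -1  ⇒  (0, 0, 0, 1)
     R0 -= 9/2·R3  ⇒  (1, 0, 0, 0)
     R1 -= -19/2·R3  ⇒  (0, 1, 0, 0)
     R2 -= -1/2·R3  ⇒  (0, 0, 1, 0)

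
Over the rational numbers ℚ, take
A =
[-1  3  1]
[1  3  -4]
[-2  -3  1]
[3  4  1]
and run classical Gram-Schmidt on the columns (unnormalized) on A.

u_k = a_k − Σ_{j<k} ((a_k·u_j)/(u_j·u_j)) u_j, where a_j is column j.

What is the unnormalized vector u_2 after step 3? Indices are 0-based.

Step 1: u_0 = a_0 = (-1, 1, -2, 3).
Step 2: u_1 = a_1 − (6/5)·u_0 = (21/5, 9/5, -3/5, 2/5).
Step 3: u_2 = a_2 − (-4/15)·u_0 − (-16/107)·u_1 = (437/321, -1112/321, 121/321, 199/107).

u_2 = (437/321, -1112/321, 121/321, 199/107)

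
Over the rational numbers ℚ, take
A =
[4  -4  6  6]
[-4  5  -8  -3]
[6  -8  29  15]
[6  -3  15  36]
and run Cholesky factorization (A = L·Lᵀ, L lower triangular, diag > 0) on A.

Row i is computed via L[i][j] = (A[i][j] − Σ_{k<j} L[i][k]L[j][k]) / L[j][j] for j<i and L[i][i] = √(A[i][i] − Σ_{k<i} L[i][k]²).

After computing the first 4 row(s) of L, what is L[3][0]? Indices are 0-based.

L[3][0] = 3

Step 1: L[0][0] = √(4) = 2.
  L[1][0] = (-4) / L[0][0] = -2.
Step 2: L[1][1] = √(1) = 1.
  L[2][0] = (6) / L[0][0] = 3.
  L[2][1] = (-2) / L[1][1] = -2.
Step 3: L[2][2] = √(16) = 4.
  L[3][0] = (6) / L[0][0] = 3.
  L[3][1] = (3) / L[1][1] = 3.
  L[3][2] = (12) / L[2][2] = 3.
Step 4: L[3][3] = √(9) = 3.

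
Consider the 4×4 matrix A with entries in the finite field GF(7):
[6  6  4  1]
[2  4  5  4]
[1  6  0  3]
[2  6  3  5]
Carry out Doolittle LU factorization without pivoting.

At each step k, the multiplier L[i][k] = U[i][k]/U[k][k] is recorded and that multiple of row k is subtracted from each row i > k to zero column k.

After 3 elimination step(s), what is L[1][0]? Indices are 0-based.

L[1][0] = 5

Step 1: pivot at (0,0) is 6.
  row1 ← row1 − (5)·row0  ⇒  L[1][0]=5, U row1=(0, 2, 6, 6)
  row2 ← row2 − (6)·row0  ⇒  L[2][0]=6, U row2=(0, 5, 4, 4)
  row3 ← row3 − (5)·row0  ⇒  L[3][0]=5, U row3=(0, 4, 4, 0)
Step 2: pivot at (1,1) is 2.
  row2 ← row2 − (6)·row1  ⇒  L[2][1]=6, U row2=(0, 0, 3, 3)
  row3 ← row3 − (2)·row1  ⇒  L[3][1]=2, U row3=(0, 0, 6, 2)
Step 3: pivot at (2,2) is 3.
  row3 ← row3 − (2)·row2  ⇒  L[3][2]=2, U row3=(0, 0, 0, 3)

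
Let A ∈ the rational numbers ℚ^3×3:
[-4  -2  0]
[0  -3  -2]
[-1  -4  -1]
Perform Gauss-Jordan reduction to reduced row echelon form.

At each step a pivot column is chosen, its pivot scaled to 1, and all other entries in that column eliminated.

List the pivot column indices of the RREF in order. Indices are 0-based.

pivot columns: 0, 1, 2

step 1: normalize row 0 (÷-4) = (1, 1/2, 0)
  row 2: subtract -1×row0 = (0, -7/2, -1)
step 2: normalize row 1 (÷-3) = (0, 1, 2/3)
  row 0: subtract 1/2×row1 = (1, 0, -1/3)
  row 2: subtract -7/2×row1 = (0, 0, 4/3)
step 3: normalize row 2 (÷4/3) = (0, 0, 1)
  row 0: subtract -1/3×row2 = (1, 0, 0)
  row 1: subtract 2/3×row2 = (0, 1, 0)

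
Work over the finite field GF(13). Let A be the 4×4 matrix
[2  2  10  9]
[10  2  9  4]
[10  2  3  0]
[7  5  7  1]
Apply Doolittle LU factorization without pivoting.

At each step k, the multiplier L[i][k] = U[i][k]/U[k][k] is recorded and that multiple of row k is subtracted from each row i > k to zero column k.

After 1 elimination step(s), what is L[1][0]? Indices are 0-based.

L[1][0] = 5

k=0: U[0][0]=2
  eliminate (1,0): mult=5, new row 1: (0, 5, 11, 11); set L[1][0]=5
  eliminate (2,0): mult=5, new row 2: (0, 5, 5, 7); set L[2][0]=5
  eliminate (3,0): mult=10, new row 3: (0, 11, 11, 2); set L[3][0]=10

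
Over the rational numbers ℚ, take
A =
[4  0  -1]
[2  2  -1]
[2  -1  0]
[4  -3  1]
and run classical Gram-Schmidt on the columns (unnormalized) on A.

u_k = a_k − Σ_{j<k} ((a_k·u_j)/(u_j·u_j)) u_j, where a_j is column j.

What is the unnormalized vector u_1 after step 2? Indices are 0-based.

Step 1: u_0 = a_0 = (4, 2, 2, 4).
Step 2: u_1 = a_1 − (-1/4)·u_0 = (1, 5/2, -1/2, -2).

u_1 = (1, 5/2, -1/2, -2)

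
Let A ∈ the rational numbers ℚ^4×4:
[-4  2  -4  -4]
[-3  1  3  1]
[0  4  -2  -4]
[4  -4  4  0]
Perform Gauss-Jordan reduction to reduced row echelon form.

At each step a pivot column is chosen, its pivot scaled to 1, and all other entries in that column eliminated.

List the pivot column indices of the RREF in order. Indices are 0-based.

[1] R0 /= -4  ⇒  (1, -1/2, 1, 1)
     R1 -= -3·R0  ⇒  (0, -1/2, 6, 4)
     R3 -= 4·R0  ⇒  (0, -2, 0, -4)
[2] R1 /= -1/2  ⇒  (0, 1, -12, -8)
     R0 -= -1/2·R1  ⇒  (1, 0, -5, -3)
     R2 -= 4·R1  ⇒  (0, 0, 46, 28)
     R3 -= -2·R1  ⇒  (0, 0, -24, -20)
[3] R2 /= 46  ⇒  (0, 0, 1, 14/23)
     R0 -= -5·R2  ⇒  (1, 0, 0, 1/23)
     R1 -= -12·R2  ⇒  (0, 1, 0, -16/23)
     R3 -= -24·R2  ⇒  (0, 0, 0, -124/23)
[4] R3 /= -124/23  ⇒  (0, 0, 0, 1)
     R0 -= 1/23·R3  ⇒  (1, 0, 0, 0)
     R1 -= -16/23·R3  ⇒  (0, 1, 0, 0)
     R2 -= 14/23·R3  ⇒  (0, 0, 1, 0)

pivot columns: 0, 1, 2, 3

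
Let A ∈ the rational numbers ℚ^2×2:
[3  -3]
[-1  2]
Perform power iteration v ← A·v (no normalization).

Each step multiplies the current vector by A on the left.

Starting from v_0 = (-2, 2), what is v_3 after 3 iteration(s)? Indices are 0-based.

v_0 = (-2, 2).
v_1 = A·v_0 = (-12, 6).
v_2 = A·v_1 = (-54, 24).
v_3 = A·v_2 = (-234, 102).

v_3 = (-234, 102)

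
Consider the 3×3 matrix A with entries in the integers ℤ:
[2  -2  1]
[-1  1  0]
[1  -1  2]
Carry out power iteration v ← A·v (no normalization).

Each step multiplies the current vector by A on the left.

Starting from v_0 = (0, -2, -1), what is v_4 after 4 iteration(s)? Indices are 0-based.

v_4 = (125, -50, 100)

v_0 = (0, -2, -1).
v_1 = A·v_0 = (3, -2, 0).
v_2 = A·v_1 = (10, -5, 5).
v_3 = A·v_2 = (35, -15, 25).
v_4 = A·v_3 = (125, -50, 100).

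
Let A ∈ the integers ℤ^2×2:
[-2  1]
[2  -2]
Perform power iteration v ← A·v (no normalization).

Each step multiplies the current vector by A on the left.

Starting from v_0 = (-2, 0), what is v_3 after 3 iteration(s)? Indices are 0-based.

v_0 = (-2, 0).
v_1 = A·v_0 = (4, -4).
v_2 = A·v_1 = (-12, 16).
v_3 = A·v_2 = (40, -56).

v_3 = (40, -56)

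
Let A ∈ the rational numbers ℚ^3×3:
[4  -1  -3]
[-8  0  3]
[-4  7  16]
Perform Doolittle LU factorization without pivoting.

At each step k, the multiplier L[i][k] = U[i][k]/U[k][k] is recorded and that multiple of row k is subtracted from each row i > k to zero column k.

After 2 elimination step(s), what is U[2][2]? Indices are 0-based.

Step 1: pivot at (0,0) is 4.
  row1 ← row1 − (-2)·row0  ⇒  L[1][0]=-2, U row1=(0, -2, -3)
  row2 ← row2 − (-1)·row0  ⇒  L[2][0]=-1, U row2=(0, 6, 13)
Step 2: pivot at (1,1) is -2.
  row2 ← row2 − (-3)·row1  ⇒  L[2][1]=-3, U row2=(0, 0, 4)

U[2][2] = 4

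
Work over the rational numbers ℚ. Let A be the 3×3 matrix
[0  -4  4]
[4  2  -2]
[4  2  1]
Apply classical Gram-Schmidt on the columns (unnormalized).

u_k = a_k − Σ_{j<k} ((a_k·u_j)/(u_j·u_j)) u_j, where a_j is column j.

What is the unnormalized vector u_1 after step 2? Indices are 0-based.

Step 1: u_0 = a_0 = (0, 4, 4).
Step 2: u_1 = a_1 − (1/2)·u_0 = (-4, 0, 0).

u_1 = (-4, 0, 0)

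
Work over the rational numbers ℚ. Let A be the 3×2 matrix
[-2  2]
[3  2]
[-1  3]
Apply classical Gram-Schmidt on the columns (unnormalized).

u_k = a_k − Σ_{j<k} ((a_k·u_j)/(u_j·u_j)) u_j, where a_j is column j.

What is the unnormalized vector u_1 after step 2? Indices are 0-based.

u_1 = (13/7, 31/14, 41/14)

Step 1: u_0 = a_0 = (-2, 3, -1).
Step 2: u_1 = a_1 − (-1/14)·u_0 = (13/7, 31/14, 41/14).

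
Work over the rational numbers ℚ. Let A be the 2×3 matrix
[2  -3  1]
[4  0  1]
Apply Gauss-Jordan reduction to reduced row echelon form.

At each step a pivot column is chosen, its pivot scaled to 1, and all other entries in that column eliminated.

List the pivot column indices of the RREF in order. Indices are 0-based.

[1] R0 /= 2  ⇒  (1, -3/2, 1/2)
     R1 -= 4·R0  ⇒  (0, 6, -1)
[2] R1 /= 6  ⇒  (0, 1, -1/6)
     R0 -= -3/2·R1  ⇒  (1, 0, 1/4)

pivot columns: 0, 1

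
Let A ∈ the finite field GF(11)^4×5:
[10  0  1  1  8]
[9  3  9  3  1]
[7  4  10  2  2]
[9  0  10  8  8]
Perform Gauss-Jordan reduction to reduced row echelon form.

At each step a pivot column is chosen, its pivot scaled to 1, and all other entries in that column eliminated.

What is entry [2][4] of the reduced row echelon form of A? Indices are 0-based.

pivot(0,0)=10: scale R0 → (1, 0, 10, 10, 3)
  clear (1,0): R1 −= (9)R0 → (0, 3, 7, 1, 7)
  clear (2,0): R2 −= (7)R0 → (0, 4, 6, 9, 3)
  clear (3,0): R3 −= (9)R0 → (0, 0, 8, 6, 3)
pivot(1,1)=3: scale R1 → (0, 1, 6, 4, 6)
  clear (2,1): R2 −= (4)R1 → (0, 0, 4, 4, 1)
pivot(2,2)=4: scale R2 → (0, 0, 1, 1, 3)
  clear (0,2): R0 −= (10)R2 → (1, 0, 0, 0, 6)
  clear (1,2): R1 −= (6)R2 → (0, 1, 0, 9, 10)
  clear (3,2): R3 −= (8)R2 → (0, 0, 0, 9, 1)
pivot(3,3)=9: scale R3 → (0, 0, 0, 1, 5)
  clear (1,3): R1 −= (9)R3 → (0, 1, 0, 0, 9)
  clear (2,3): R2 −= (1)R3 → (0, 0, 1, 0, 9)

M[2][4] = 9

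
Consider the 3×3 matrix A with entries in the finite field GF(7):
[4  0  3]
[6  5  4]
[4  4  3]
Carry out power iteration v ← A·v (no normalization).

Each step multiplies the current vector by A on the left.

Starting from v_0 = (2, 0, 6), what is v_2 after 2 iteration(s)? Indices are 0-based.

v_0 = (2, 0, 6).
v_1 = A·v_0 = (5, 1, 5).
v_2 = A·v_1 = (0, 6, 4).

v_2 = (0, 6, 4)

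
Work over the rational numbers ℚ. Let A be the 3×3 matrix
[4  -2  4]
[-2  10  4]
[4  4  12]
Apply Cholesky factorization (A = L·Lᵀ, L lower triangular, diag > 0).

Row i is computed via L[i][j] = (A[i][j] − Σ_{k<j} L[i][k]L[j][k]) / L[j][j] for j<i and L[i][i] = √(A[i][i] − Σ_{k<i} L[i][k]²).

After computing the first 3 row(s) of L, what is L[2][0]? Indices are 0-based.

L[2][0] = 2

Step 1: L[0][0] = √(4) = 2.
  L[1][0] = (-2) / L[0][0] = -1.
Step 2: L[1][1] = √(9) = 3.
  L[2][0] = (4) / L[0][0] = 2.
  L[2][1] = (6) / L[1][1] = 2.
Step 3: L[2][2] = √(4) = 2.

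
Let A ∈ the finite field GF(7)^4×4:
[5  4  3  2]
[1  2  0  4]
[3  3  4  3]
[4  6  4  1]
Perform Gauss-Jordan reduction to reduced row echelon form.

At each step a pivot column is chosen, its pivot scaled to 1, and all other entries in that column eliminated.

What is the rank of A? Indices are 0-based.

pivot(0,0)=5: scale R0 → (1, 5, 2, 6)
  clear (1,0): R1 −= (1)R0 → (0, 4, 5, 5)
  clear (2,0): R2 −= (3)R0 → (0, 2, 5, 6)
  clear (3,0): R3 −= (4)R0 → (0, 0, 3, 5)
pivot(1,1)=4: scale R1 → (0, 1, 3, 3)
  clear (0,1): R0 −= (5)R1 → (1, 0, 1, 5)
  clear (2,1): R2 −= (2)R1 → (0, 0, 6, 0)
pivot(2,2)=6: scale R2 → (0, 0, 1, 0)
  clear (0,2): R0 −= (1)R2 → (1, 0, 0, 5)
  clear (1,2): R1 −= (3)R2 → (0, 1, 0, 3)
  clear (3,2): R3 −= (3)R2 → (0, 0, 0, 5)
pivot(3,3)=5: scale R3 → (0, 0, 0, 1)
  clear (0,3): R0 −= (5)R3 → (1, 0, 0, 0)
  clear (1,3): R1 −= (3)R3 → (0, 1, 0, 0)

rank = 4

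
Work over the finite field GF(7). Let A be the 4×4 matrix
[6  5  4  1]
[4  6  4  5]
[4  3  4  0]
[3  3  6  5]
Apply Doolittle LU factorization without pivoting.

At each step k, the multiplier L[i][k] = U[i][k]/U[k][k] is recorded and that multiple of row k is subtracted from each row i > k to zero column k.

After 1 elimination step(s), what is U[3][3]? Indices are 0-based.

U[3][3] = 1

[col 0] pivot 6
  R1 -= 3*R0 → (0, 5, 6, 2)  (L[1][0] := 3)
  R2 -= 3*R0 → (0, 2, 6, 4)  (L[2][0] := 3)
  R3 -= 4*R0 → (0, 4, 4, 1)  (L[3][0] := 4)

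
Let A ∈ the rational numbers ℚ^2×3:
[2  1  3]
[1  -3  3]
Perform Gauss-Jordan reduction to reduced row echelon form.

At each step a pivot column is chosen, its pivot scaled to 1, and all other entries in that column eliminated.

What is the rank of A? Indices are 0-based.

rank = 2

[1] R0 /= 2  ⇒  (1, 1/2, 3/2)
     R1 -= 1·R0  ⇒  (0, -7/2, 3/2)
[2] R1 /= -7/2  ⇒  (0, 1, -3/7)
     R0 -= 1/2·R1  ⇒  (1, 0, 12/7)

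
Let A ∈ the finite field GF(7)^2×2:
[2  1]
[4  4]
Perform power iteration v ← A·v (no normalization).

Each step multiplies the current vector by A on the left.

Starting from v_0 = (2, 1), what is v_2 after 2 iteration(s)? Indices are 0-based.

v_0 = (2, 1).
v_1 = A·v_0 = (5, 5).
v_2 = A·v_1 = (1, 5).

v_2 = (1, 5)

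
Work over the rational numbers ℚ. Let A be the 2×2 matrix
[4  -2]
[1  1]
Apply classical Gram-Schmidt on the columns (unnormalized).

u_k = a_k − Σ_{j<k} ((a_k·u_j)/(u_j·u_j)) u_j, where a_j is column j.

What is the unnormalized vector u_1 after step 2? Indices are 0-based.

Step 1: u_0 = a_0 = (4, 1).
Step 2: u_1 = a_1 − (-7/17)·u_0 = (-6/17, 24/17).

u_1 = (-6/17, 24/17)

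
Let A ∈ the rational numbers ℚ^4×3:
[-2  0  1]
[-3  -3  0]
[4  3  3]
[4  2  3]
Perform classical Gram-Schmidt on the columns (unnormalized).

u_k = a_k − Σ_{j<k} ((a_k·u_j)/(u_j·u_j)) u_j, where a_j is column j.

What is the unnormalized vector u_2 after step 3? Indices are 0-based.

u_2 = (247/149, 258/149, 140/149, 177/149)

Step 1: u_0 = a_0 = (-2, -3, 4, 4).
Step 2: u_1 = a_1 − (29/45)·u_0 = (58/45, -16/15, 19/45, -26/45).
Step 3: u_2 = a_2 − (22/45)·u_0 − (37/149)·u_1 = (247/149, 258/149, 140/149, 177/149).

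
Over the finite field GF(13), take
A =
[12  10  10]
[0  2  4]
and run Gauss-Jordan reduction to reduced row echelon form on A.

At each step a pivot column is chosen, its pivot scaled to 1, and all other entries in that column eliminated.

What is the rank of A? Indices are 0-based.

pivot(0,0)=12: scale R0 → (1, 3, 3)
pivot(1,1)=2: scale R1 → (0, 1, 2)
  clear (0,1): R0 −= (3)R1 → (1, 0, 10)

rank = 2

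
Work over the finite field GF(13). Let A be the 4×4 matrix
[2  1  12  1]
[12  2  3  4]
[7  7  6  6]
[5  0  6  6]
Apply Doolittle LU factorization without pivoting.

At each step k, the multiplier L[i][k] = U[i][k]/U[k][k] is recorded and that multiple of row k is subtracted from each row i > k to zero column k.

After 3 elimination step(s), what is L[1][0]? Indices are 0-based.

k=0: U[0][0]=2
  eliminate (1,0): mult=6, new row 1: (0, 9, 9, 11); set L[1][0]=6
  eliminate (2,0): mult=10, new row 2: (0, 10, 3, 9); set L[2][0]=10
  eliminate (3,0): mult=9, new row 3: (0, 4, 2, 10); set L[3][0]=9
k=1: U[1][1]=9
  eliminate (2,1): mult=4, new row 2: (0, 0, 6, 4); set L[2][1]=4
  eliminate (3,1): mult=12, new row 3: (0, 0, 11, 8); set L[3][1]=12
k=2: U[2][2]=6
  eliminate (3,2): mult=4, new row 3: (0, 0, 0, 5); set L[3][2]=4

L[1][0] = 6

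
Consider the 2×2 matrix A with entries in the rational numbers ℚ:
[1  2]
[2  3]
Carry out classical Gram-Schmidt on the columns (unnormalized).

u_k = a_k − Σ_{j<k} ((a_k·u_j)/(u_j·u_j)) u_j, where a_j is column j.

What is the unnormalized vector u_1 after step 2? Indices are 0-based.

u_1 = (2/5, -1/5)

Step 1: u_0 = a_0 = (1, 2).
Step 2: u_1 = a_1 − (8/5)·u_0 = (2/5, -1/5).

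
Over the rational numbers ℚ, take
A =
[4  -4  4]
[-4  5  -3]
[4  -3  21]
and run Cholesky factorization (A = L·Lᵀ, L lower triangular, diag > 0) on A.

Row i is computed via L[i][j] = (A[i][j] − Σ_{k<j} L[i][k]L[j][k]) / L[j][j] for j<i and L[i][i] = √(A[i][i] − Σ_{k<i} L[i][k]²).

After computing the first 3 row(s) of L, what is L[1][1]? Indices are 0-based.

Step 1: L[0][0] = √(4) = 2.
  L[1][0] = (-4) / L[0][0] = -2.
Step 2: L[1][1] = √(1) = 1.
  L[2][0] = (4) / L[0][0] = 2.
  L[2][1] = (1) / L[1][1] = 1.
Step 3: L[2][2] = √(16) = 4.

L[1][1] = 1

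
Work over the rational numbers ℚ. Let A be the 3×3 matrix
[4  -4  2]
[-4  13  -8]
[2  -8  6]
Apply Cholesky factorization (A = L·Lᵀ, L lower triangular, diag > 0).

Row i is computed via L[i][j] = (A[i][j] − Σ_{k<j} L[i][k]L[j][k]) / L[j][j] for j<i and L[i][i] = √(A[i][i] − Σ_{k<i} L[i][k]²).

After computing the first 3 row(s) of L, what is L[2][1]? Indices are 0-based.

Step 1: L[0][0] = √(4) = 2.
  L[1][0] = (-4) / L[0][0] = -2.
Step 2: L[1][1] = √(9) = 3.
  L[2][0] = (2) / L[0][0] = 1.
  L[2][1] = (-6) / L[1][1] = -2.
Step 3: L[2][2] = √(1) = 1.

L[2][1] = -2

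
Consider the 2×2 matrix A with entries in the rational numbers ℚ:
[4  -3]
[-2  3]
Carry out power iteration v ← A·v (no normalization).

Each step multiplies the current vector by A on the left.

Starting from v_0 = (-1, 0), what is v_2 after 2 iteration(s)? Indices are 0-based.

v_0 = (-1, 0).
v_1 = A·v_0 = (-4, 2).
v_2 = A·v_1 = (-22, 14).

v_2 = (-22, 14)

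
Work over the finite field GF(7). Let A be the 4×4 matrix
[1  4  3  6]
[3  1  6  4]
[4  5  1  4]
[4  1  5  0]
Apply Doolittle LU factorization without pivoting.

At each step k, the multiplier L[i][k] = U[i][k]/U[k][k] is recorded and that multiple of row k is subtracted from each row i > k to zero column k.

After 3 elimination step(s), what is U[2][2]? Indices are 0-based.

[col 0] pivot 1
  R1 -= 3*R0 → (0, 3, 4, 0)  (L[1][0] := 3)
  R2 -= 4*R0 → (0, 3, 3, 1)  (L[2][0] := 4)
  R3 -= 4*R0 → (0, 6, 0, 4)  (L[3][0] := 4)
[col 1] pivot 3
  R2 -= 1*R1 → (0, 0, 6, 1)  (L[2][1] := 1)
  R3 -= 2*R1 → (0, 0, 6, 4)  (L[3][1] := 2)
[col 2] pivot 6
  R3 -= 1*R2 → (0, 0, 0, 3)  (L[3][2] := 1)

U[2][2] = 6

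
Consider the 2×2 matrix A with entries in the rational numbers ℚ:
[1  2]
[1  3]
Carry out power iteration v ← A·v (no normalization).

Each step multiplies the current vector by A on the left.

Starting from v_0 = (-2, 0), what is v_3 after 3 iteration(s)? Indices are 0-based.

v_0 = (-2, 0).
v_1 = A·v_0 = (-2, -2).
v_2 = A·v_1 = (-6, -8).
v_3 = A·v_2 = (-22, -30).

v_3 = (-22, -30)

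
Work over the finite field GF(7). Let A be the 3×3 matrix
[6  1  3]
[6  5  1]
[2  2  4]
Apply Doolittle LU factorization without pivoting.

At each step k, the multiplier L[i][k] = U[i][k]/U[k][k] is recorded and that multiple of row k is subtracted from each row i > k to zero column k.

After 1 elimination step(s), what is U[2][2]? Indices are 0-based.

Step 1: pivot at (0,0) is 6.
  row1 ← row1 − (1)·row0  ⇒  L[1][0]=1, U row1=(0, 4, 5)
  row2 ← row2 − (5)·row0  ⇒  L[2][0]=5, U row2=(0, 4, 3)

U[2][2] = 3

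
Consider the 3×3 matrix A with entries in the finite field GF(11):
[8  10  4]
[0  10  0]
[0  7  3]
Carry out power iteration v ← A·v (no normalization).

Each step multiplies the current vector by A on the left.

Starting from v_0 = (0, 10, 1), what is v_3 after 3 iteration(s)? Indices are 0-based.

v_3 = (0, 1, 0)

v_0 = (0, 10, 1).
v_1 = A·v_0 = (5, 1, 7).
v_2 = A·v_1 = (1, 10, 6).
v_3 = A·v_2 = (0, 1, 0).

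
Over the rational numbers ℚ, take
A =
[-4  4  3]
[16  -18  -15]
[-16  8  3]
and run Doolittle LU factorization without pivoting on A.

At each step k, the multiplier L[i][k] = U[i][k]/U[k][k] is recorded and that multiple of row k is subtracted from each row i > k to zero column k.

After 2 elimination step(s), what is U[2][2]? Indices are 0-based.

Step 1: pivot at (0,0) is -4.
  row1 ← row1 − (-4)·row0  ⇒  L[1][0]=-4, U row1=(0, -2, -3)
  row2 ← row2 − (4)·row0  ⇒  L[2][0]=4, U row2=(0, -8, -9)
Step 2: pivot at (1,1) is -2.
  row2 ← row2 − (4)·row1  ⇒  L[2][1]=4, U row2=(0, 0, 3)

U[2][2] = 3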